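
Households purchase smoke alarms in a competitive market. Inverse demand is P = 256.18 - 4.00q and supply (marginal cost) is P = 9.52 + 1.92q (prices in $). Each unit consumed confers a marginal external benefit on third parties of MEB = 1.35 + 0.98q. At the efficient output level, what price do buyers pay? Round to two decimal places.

P = $55.36

Social marginal benefit = demand + MEB = 257.53 - 3.02q.
Set SMB = MC: 257.53 - 3.02q = 9.52 + 1.92q → q* = 50.2045.
Consumer price on the demand curve at q*: 256.18 − 4.00×50.2045 = 55.3620.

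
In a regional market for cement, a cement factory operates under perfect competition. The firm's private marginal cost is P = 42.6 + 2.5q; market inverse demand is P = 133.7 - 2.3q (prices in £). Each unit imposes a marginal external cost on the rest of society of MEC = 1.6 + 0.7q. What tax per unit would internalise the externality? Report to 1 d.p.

tax = £13.0 per unit

Social marginal cost = private MC + MEC = 44.2 + 3.2q.
Set SMC = demand: 44.2 + 3.2q = 133.7 - 2.3q → q* = 16.2727.
The Pigouvian tax equals MEC at q*: 1.6 + 0.7×16.2727 = 12.9909.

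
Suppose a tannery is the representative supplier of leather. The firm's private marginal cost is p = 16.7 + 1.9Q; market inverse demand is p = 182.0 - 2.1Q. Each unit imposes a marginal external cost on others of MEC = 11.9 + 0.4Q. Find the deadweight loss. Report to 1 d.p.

Market equilibrium (private): 16.7 + 1.9Q = 182.0 - 2.1Q → Q_m = 41.3250.
Social marginal cost = private MC + MEC = 28.6 + 2.3Q.
Set SMC = demand: 28.6 + 2.3Q = 182.0 - 2.1Q → Q* = 34.8636.
The welfare-loss triangle has base |Q_m − Q*| and height MEC(Q_m) (the vertical gap between SMC and demand is zero at Q* and MEC at Q_m).
DWL = ½ × 6.4614 × 28.4300 = 91.8488.

DWL = 91.8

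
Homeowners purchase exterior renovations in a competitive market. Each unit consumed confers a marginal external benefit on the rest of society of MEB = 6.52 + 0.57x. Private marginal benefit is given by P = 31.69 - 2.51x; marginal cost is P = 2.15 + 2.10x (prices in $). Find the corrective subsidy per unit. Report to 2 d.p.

subsidy = $11.61 per unit

Social marginal benefit = demand + MEB = 38.21 - 1.94x.
Set SMB = MC: 38.21 - 1.94x = 2.15 + 2.10x → x* = 8.9257.
The Pigouvian subsidy equals MEB at x*: 6.52 + 0.57×8.9257 = 11.6076.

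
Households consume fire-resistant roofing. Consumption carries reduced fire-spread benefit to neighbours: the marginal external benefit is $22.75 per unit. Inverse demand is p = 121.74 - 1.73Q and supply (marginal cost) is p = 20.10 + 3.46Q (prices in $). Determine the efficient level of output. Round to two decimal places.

Q* = 23.97

Social marginal benefit = demand + MEB = 144.49 - 1.73Q.
Set SMB = MC: 144.49 - 1.73Q = 20.10 + 3.46Q → Q* = 23.9672.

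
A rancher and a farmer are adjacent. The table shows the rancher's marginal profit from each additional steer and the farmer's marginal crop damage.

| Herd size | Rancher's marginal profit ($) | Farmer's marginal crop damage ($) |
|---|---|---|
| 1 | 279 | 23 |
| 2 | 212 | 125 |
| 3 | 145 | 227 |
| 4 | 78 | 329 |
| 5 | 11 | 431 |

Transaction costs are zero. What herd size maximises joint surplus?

Bargaining reaches the level where marginal profit last exceeds marginal crop damage.
That holds through level 2 (212 ≥ 125) but not at 3 (145 < 227).

2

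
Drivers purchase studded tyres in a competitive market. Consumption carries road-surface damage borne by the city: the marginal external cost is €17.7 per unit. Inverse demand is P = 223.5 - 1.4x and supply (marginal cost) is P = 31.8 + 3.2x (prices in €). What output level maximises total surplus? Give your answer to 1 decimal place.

Social marginal benefit = demand − MEC = 205.8 - 1.4x.
Set SMB = MC: 205.8 - 1.4x = 31.8 + 3.2x → x* = 37.8261.

x* = 37.8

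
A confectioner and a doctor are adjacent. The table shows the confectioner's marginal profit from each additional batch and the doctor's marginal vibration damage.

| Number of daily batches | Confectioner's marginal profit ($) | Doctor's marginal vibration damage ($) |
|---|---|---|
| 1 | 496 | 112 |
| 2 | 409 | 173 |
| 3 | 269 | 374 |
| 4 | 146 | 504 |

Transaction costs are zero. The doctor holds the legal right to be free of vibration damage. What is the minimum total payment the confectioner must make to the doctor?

$285

Efficient level: marginal profit ≥ marginal vibration damage through level 2, so k* = 2.
With the doctor holding the right, the confectioner must at least compensate total damage at k*: 112 + 173 = 285.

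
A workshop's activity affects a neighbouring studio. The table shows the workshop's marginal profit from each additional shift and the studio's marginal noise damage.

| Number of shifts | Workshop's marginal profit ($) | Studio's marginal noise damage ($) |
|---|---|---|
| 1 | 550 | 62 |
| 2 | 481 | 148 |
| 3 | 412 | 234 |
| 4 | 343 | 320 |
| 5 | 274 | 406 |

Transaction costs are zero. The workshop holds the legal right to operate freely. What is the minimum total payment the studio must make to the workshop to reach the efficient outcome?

$274

Left alone the workshop would choose level 5 (marginal profit stays positive).
Efficient level: k* = 4 (marginal profit ≥ marginal noise damage through 4).
The studio must at least cover the workshop's forgone profit from cutting 5→4: 274 = 274.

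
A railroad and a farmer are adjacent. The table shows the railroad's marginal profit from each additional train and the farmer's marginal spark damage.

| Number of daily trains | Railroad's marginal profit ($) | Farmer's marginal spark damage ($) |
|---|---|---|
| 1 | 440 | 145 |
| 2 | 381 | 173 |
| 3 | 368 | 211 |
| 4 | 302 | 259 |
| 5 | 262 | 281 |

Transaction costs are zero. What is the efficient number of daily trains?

4

Bargaining reaches the level where marginal profit last exceeds marginal spark damage.
That holds through level 4 (302 ≥ 259) but not at 5 (262 < 281).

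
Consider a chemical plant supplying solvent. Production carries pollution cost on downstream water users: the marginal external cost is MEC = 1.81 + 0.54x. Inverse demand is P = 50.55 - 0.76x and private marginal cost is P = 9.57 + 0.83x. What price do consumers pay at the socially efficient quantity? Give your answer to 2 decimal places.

Social marginal cost = private MC + MEC = 11.38 + 1.37x.
Set SMC = demand: 11.38 + 1.37x = 50.55 - 0.76x → x* = 18.3897.
Consumer price on the demand curve at x*: 50.55 − 0.76×18.3897 = 36.5738.

P = 36.57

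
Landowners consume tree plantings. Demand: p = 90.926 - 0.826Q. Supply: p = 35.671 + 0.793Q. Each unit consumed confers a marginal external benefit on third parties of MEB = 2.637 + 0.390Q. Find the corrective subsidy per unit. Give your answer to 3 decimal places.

subsidy = 21.008 per unit

Social marginal benefit = demand + MEB = 93.563 - 0.436Q.
Set SMB = MC: 93.563 - 0.436Q = 35.671 + 0.793Q → Q* = 47.1050.
The Pigouvian subsidy equals MEB at Q*: 2.637 + 0.390×47.1050 = 21.0080.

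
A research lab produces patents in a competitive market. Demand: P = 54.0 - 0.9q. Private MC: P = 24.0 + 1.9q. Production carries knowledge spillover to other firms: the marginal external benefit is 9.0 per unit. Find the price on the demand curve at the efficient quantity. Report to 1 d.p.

P = 41.5

Social marginal cost = private MC − MEB = 15.0 + 1.9q.
Set SMC = demand: 15.0 + 1.9q = 54.0 - 0.9q → q* = 13.9286.
Consumer price on the demand curve at q*: 54.0 − 0.9×13.9286 = 41.4643.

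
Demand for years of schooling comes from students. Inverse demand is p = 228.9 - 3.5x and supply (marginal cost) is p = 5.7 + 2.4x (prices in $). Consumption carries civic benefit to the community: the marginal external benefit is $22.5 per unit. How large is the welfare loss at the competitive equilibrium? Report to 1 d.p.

DWL = $42.9

Market equilibrium (private): 5.7 + 2.4x = 228.9 - 3.5x → x_m = 37.8305.
Social marginal benefit = demand + MEB = 251.4 - 3.5x.
Set SMB = MC: 251.4 - 3.5x = 5.7 + 2.4x → x* = 41.6441.
Height of the DWL triangle at x_m is SMB(x_m) − MC(x_m) = MEB(x_m) = 22.5000.
DWL = ½ × 3.8136 × 22.5000 = 42.9030.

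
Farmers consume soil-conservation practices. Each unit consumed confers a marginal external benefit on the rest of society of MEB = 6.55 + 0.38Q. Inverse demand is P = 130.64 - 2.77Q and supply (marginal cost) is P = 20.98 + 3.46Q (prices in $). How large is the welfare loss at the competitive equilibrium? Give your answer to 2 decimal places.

DWL = $14.98

Market equilibrium (private): 20.98 + 3.46Q = 130.64 - 2.77Q → Q_m = 17.6019.
Social marginal benefit = demand + MEB = 137.19 - 2.39Q.
Set SMB = MC: 137.19 - 2.39Q = 20.98 + 3.46Q → Q* = 19.8650.
Height of the DWL triangle at Q_m is SMB(Q_m) − MC(Q_m) = MEB(Q_m) = 13.2387.
DWL = ½ × 2.2631 × 13.2387 = 14.9803.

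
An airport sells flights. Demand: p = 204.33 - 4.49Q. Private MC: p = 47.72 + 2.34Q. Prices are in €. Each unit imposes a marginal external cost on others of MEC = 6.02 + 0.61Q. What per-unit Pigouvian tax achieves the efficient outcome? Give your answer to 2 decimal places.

Social marginal cost = private MC + MEC = 53.74 + 2.95Q.
Set SMC = demand: 53.74 + 2.95Q = 204.33 - 4.49Q → Q* = 20.2406.
The Pigouvian tax equals MEC at Q*: 6.02 + 0.61×20.2406 = 18.3668.

tax = €18.37 per unit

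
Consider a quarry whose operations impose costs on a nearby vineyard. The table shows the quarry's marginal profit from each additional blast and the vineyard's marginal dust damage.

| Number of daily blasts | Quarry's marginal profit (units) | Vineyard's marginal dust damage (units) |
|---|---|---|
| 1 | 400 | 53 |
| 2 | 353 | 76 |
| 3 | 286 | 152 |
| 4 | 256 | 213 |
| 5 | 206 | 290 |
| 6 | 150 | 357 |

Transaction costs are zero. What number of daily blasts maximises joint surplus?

Bargaining reaches the level where marginal profit last exceeds marginal dust damage.
That holds through level 4 (256 ≥ 213) but not at 5 (206 < 290).

4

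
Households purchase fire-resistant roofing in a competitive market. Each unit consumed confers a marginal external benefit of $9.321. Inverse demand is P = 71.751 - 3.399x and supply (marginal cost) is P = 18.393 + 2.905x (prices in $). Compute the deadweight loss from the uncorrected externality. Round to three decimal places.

Market equilibrium (private): 18.393 + 2.905x = 71.751 - 3.399x → x_m = 8.4641.
Social marginal benefit = demand + MEB = 81.072 - 3.399x.
Set SMB = MC: 81.072 - 3.399x = 18.393 + 2.905x → x* = 9.9427.
The loss is the area between SMB and MC from x* to x_m; with linear curves that's a triangle of height MEB(x_m).
DWL = ½ × 1.4786 × 9.3210 = 6.8910.

DWL = $6.891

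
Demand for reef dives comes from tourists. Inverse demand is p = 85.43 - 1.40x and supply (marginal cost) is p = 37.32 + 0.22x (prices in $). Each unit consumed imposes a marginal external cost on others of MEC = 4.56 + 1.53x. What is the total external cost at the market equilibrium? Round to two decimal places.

Market equilibrium (private): 37.32 + 0.22x = 85.43 - 1.40x → x_m = 29.6975.
Total external cost = ∫₀^{x_m} (4.56 + 1.53x) dx = 4.56×29.6975 + ½×1.53×29.6975² = 810.1059.

$810.11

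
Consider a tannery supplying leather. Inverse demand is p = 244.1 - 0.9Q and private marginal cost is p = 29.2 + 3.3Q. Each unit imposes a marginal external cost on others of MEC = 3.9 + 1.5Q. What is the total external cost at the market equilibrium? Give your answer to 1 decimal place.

Market equilibrium (private): 29.2 + 3.3Q = 244.1 - 0.9Q → Q_m = 51.1667.
Total external cost = ∫₀^{Q_m} (3.9 + 1.5Q) dQ = 3.9×51.1667 + ½×1.5×51.1667² = 2163.0735.

2163.1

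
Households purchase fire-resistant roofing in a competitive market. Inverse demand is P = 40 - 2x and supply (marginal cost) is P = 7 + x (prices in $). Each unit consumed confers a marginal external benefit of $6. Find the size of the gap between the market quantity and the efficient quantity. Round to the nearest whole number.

Market equilibrium (private): 7 + x = 40 - 2x → x_m = 11.0000.
Social marginal benefit = demand + MEB = 46 - 2x.
Set SMB = MC: 46 - 2x = 7 + x → x* = 13.0000.
Gap = |11.0000 − 13.0000| = 2.0000.

2 units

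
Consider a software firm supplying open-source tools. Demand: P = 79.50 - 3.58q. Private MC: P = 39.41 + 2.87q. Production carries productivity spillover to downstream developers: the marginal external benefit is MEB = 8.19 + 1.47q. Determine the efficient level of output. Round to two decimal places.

Social marginal cost = private MC − MEB = 31.22 + 1.40q.
Set SMC = demand: 31.22 + 1.40q = 79.50 - 3.58q → q* = 9.6948.

q* = 9.69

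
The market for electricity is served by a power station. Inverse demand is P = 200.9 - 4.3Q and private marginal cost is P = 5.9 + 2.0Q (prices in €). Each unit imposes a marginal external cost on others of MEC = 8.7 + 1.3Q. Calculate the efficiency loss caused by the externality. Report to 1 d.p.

Market equilibrium (private): 5.9 + 2.0Q = 200.9 - 4.3Q → Q_m = 30.9524.
Social marginal cost = private MC + MEC = 14.6 + 3.3Q.
Set SMC = demand: 14.6 + 3.3Q = 200.9 - 4.3Q → Q* = 24.5132.
Between Q* and Q_m the wedge SMC − demand runs linearly from 0 to MEC(Q_m), so the loss is a triangle.
DWL = ½ × 6.4392 × 48.9381 = 157.5611.

DWL = €157.6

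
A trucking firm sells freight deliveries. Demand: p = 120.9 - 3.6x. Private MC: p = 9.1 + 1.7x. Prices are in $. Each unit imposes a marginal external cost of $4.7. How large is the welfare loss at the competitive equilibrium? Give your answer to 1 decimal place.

DWL = $2.1

Market equilibrium (private): 9.1 + 1.7x = 120.9 - 3.6x → x_m = 21.0943.
Social marginal cost = private MC + MEC = 13.8 + 1.7x.
Set SMC = demand: 13.8 + 1.7x = 120.9 - 3.6x → x* = 20.2075.
Height of the DWL triangle at x_m is SMC(x_m) − demand(x_m) = MEC(x_m) = 4.7000.
DWL = ½ × 0.8868 × 4.7000 = 2.0840.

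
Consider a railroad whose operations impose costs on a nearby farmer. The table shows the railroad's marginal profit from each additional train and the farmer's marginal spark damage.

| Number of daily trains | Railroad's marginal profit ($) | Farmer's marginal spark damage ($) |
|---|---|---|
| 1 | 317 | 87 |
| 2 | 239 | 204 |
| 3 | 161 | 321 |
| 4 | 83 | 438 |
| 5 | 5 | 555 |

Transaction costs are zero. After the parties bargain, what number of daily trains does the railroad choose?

2

Bargaining reaches the level where marginal profit last exceeds marginal spark damage.
That holds through level 2 (239 ≥ 204) but not at 3 (161 < 321).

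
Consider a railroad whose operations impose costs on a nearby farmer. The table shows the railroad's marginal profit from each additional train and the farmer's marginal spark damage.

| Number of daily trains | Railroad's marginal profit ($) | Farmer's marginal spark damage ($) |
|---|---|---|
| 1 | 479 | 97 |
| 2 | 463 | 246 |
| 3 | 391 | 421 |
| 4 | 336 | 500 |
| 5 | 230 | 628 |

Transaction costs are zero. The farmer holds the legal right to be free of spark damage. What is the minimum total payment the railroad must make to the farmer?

Efficient level: marginal profit ≥ marginal spark damage through level 2, so k* = 2.
With the farmer holding the right, the railroad must at least compensate total damage at k*: 97 + 246 = 343.

$343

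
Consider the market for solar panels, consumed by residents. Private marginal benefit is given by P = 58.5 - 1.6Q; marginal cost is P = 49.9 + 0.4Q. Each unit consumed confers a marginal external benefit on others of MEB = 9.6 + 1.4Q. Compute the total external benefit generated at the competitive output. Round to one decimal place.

54.2

Market equilibrium (private): 49.9 + 0.4Q = 58.5 - 1.6Q → Q_m = 4.3000.
Total external benefit = ∫₀^{Q_m} (9.6 + 1.4Q) dQ = 9.6×4.3000 + ½×1.4×4.3000² = 54.2230.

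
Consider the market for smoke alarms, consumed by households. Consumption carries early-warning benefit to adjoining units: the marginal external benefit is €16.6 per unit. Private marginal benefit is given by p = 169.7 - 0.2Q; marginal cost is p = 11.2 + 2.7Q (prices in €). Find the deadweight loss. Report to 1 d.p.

Market equilibrium (private): 11.2 + 2.7Q = 169.7 - 0.2Q → Q_m = 54.6552.
Social marginal benefit = demand + MEB = 186.3 - 0.2Q.
Set SMB = MC: 186.3 - 0.2Q = 11.2 + 2.7Q → Q* = 60.3793.
The welfare-loss triangle has base |Q_m − Q*| and height MEB(Q_m) (the vertical gap between SMB and MC is zero at Q* and MEB at Q_m).
DWL = ½ × 5.7241 × 16.6000 = 47.5100.

DWL = €47.5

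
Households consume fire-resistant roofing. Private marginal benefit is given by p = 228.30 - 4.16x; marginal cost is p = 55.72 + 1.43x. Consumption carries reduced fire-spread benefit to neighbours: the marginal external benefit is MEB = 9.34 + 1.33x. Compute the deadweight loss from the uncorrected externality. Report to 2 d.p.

Market equilibrium (private): 55.72 + 1.43x = 228.30 - 4.16x → x_m = 30.8730.
Social marginal benefit = demand + MEB = 237.64 - 2.83x.
Set SMB = MC: 237.64 - 2.83x = 55.72 + 1.43x → x* = 42.7042.
Height of the DWL triangle at x_m is SMB(x_m) − MC(x_m) = MEB(x_m) = 50.4011.
DWL = ½ × 11.8312 × 50.4011 = 298.1527.

DWL = 298.15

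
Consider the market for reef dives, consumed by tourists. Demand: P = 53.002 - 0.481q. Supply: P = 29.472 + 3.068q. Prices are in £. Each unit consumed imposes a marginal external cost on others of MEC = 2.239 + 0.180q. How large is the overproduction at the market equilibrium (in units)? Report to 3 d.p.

Market equilibrium (private): 29.472 + 3.068q = 53.002 - 0.481q → q_m = 6.6300.
Social marginal benefit = demand − MEC = 50.763 - 0.661q.
Set SMB = MC: 50.763 - 0.661q = 29.472 + 3.068q → q* = 5.7096.
Gap = |6.6300 − 5.7096| = 0.9204.

0.920 units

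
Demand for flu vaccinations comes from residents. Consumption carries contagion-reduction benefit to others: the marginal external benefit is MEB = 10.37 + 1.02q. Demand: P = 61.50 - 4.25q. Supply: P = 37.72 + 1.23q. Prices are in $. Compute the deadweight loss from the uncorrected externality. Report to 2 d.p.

Market equilibrium (private): 37.72 + 1.23q = 61.50 - 4.25q → q_m = 4.3394.
Social marginal benefit = demand + MEB = 71.87 - 3.23q.
Set SMB = MC: 71.87 - 3.23q = 37.72 + 1.23q → q* = 7.6570.
Between q* and q_m the wedge SMB − MC runs linearly from 0 to MEB(q_m), so the loss is a triangle.
DWL = ½ × 3.3176 × 14.7962 = 24.5439.

DWL = $24.54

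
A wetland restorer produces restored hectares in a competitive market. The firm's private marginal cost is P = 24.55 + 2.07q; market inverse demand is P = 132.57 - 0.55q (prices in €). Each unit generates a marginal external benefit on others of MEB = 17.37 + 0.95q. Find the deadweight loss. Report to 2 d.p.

DWL = €957.03

Market equilibrium (private): 24.55 + 2.07q = 132.57 - 0.55q → q_m = 41.2290.
Social marginal cost = private MC − MEB = 7.18 + 1.12q.
Set SMC = demand: 7.18 + 1.12q = 132.57 - 0.55q → q* = 75.0838.
The welfare-loss triangle has base |q_m − q*| and height MEB(q_m) (the vertical gap between SMC and demand is zero at q* and MEB at q_m).
DWL = ½ × 33.8548 × 56.5376 = 957.0346.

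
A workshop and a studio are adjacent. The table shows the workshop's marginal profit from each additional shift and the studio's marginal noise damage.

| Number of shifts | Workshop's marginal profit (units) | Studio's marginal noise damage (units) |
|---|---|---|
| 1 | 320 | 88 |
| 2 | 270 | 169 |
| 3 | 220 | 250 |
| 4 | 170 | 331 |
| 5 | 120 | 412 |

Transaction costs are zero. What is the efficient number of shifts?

2

Bargaining reaches the level where marginal profit last exceeds marginal noise damage.
That holds through level 2 (270 ≥ 169) but not at 3 (220 < 250).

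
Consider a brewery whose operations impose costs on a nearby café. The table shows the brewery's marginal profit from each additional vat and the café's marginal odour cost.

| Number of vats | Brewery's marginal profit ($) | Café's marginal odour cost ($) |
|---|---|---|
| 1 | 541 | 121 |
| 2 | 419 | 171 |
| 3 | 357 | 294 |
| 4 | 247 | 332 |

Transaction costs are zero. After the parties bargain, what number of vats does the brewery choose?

3

Bargaining reaches the level where marginal profit last exceeds marginal odour cost.
That holds through level 3 (357 ≥ 294) but not at 4 (247 < 332).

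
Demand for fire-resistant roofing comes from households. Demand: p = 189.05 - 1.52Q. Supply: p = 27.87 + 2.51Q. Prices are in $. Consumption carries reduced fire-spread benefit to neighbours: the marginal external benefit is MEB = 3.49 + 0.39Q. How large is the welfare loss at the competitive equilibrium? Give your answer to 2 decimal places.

DWL = $50.05

Market equilibrium (private): 27.87 + 2.51Q = 189.05 - 1.52Q → Q_m = 39.9950.
Social marginal benefit = demand + MEB = 192.54 - 1.13Q.
Set SMB = MC: 192.54 - 1.13Q = 27.87 + 2.51Q → Q* = 45.2390.
Between Q* and Q_m the wedge SMB − MC runs linearly from 0 to MEB(Q_m), so the loss is a triangle.
DWL = ½ × 5.2440 × 19.0881 = 50.0490.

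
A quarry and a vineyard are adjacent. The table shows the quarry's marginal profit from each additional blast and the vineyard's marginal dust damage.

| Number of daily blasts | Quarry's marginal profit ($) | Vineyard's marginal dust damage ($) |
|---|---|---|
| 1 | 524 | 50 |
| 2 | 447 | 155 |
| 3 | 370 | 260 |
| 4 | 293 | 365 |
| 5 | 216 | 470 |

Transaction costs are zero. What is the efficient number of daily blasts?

Bargaining reaches the level where marginal profit last exceeds marginal dust damage.
That holds through level 3 (370 ≥ 260) but not at 4 (293 < 365).

3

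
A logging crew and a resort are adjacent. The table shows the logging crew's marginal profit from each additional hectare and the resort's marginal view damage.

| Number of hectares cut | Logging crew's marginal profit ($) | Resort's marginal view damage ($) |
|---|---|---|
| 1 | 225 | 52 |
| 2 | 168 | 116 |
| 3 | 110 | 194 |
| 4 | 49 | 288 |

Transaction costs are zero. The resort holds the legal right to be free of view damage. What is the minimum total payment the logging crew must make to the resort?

$168

Efficient level: marginal profit ≥ marginal view damage through level 2, so k* = 2.
With the resort holding the right, the logging crew must at least compensate total damage at k*: 52 + 116 = 168.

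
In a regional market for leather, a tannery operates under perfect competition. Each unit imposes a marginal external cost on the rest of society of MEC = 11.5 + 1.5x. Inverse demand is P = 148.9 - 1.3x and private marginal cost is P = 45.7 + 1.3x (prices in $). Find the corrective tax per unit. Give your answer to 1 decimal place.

tax = $45.0 per unit

Social marginal cost = private MC + MEC = 57.2 + 2.8x.
Set SMC = demand: 57.2 + 2.8x = 148.9 - 1.3x → x* = 22.3659.
The Pigouvian tax equals MEC at x*: 11.5 + 1.5×22.3659 = 45.0489.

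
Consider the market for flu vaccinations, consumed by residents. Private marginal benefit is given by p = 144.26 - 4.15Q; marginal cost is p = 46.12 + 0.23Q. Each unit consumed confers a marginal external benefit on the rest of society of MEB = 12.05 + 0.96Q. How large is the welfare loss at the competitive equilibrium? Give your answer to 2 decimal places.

DWL = 164.66

Market equilibrium (private): 46.12 + 0.23Q = 144.26 - 4.15Q → Q_m = 22.4064.
Social marginal benefit = demand + MEB = 156.31 - 3.19Q.
Set SMB = MC: 156.31 - 3.19Q = 46.12 + 0.23Q → Q* = 32.2193.
The welfare-loss triangle has base |Q_m − Q*| and height MEB(Q_m) (the vertical gap between SMB and MC is zero at Q* and MEB at Q_m).
DWL = ½ × 9.8129 × 33.5601 = 164.6610.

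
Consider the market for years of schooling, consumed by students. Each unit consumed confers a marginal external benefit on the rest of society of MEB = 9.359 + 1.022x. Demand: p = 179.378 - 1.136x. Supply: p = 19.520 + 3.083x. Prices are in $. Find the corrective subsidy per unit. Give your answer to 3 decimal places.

subsidy = $63.453 per unit

Social marginal benefit = demand + MEB = 188.737 - 0.114x.
Set SMB = MC: 188.737 - 0.114x = 19.520 + 3.083x → x* = 52.9299.
The Pigouvian subsidy equals MEB at x*: 9.359 + 1.022×52.9299 = 63.4534.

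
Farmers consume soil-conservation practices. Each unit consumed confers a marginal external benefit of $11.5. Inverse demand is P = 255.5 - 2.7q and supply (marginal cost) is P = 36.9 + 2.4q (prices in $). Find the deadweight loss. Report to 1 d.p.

DWL = $13.0

Market equilibrium (private): 36.9 + 2.4q = 255.5 - 2.7q → q_m = 42.8627.
Social marginal benefit = demand + MEB = 267.0 - 2.7q.
Set SMB = MC: 267.0 - 2.7q = 36.9 + 2.4q → q* = 45.1176.
Between q* and q_m the wedge SMB − MC runs linearly from 0 to MEB(q_m), so the loss is a triangle.
DWL = ½ × 2.2549 × 11.5000 = 12.9657.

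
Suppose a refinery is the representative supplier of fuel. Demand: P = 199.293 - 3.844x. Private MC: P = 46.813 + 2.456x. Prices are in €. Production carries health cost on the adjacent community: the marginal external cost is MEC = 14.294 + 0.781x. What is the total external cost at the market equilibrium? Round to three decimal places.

Market equilibrium (private): 46.813 + 2.456x = 199.293 - 3.844x → x_m = 24.2032.
Total external cost = ∫₀^{x_m} (14.294 + 0.781x) dx = 14.294×24.2032 + ½×0.781×24.2032² = 574.7134.

€574.713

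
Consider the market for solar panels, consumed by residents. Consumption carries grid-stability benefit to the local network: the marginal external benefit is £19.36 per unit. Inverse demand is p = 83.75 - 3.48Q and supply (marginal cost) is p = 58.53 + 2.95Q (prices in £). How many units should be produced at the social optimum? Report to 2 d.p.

Q* = 6.93

Social marginal benefit = demand + MEB = 103.11 - 3.48Q.
Set SMB = MC: 103.11 - 3.48Q = 58.53 + 2.95Q → Q* = 6.9331.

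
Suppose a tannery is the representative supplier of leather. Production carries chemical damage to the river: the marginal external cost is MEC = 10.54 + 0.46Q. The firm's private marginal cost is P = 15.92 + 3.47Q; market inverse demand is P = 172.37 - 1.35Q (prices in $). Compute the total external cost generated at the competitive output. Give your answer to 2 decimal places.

$584.43

Market equilibrium (private): 15.92 + 3.47Q = 172.37 - 1.35Q → Q_m = 32.4585.
Total external cost = ∫₀^{Q_m} (10.54 + 0.46Q) dQ = 10.54×32.4585 + ½×0.46×32.4585² = 584.4301.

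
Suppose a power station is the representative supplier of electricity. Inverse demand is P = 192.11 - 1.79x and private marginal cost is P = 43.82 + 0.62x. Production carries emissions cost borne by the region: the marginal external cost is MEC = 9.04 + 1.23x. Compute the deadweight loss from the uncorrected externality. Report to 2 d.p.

DWL = 985.99

Market equilibrium (private): 43.82 + 0.62x = 192.11 - 1.79x → x_m = 61.5311.
Social marginal cost = private MC + MEC = 52.86 + 1.85x.
Set SMC = demand: 52.86 + 1.85x = 192.11 - 1.79x → x* = 38.2555.
The welfare-loss triangle has base |x_m − x*| and height MEC(x_m) (the vertical gap between SMC and demand is zero at x* and MEC at x_m).
DWL = ½ × 23.2756 × 84.7233 = 985.9928.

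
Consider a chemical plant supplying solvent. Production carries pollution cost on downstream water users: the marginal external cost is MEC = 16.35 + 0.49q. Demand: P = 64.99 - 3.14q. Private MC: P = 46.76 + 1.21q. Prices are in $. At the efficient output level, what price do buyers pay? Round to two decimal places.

P = $63.77

Social marginal cost = private MC + MEC = 63.11 + 1.70q.
Set SMC = demand: 63.11 + 1.70q = 64.99 - 3.14q → q* = 0.3884.
Consumer price on the demand curve at q*: 64.99 − 3.14×0.3884 = 63.7704.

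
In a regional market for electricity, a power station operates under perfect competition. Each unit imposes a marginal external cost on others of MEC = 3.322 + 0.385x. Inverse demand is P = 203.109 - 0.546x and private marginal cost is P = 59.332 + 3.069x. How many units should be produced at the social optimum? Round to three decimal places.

Social marginal cost = private MC + MEC = 62.654 + 3.454x.
Set SMC = demand: 62.654 + 3.454x = 203.109 - 0.546x → x* = 35.1138.

x* = 35.114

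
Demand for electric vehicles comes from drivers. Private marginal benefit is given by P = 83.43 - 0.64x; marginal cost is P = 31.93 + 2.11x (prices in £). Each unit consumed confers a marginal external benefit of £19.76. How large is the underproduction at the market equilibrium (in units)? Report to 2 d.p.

7.19 units

Market equilibrium (private): 31.93 + 2.11x = 83.43 - 0.64x → x_m = 18.7273.
Social marginal benefit = demand + MEB = 103.19 - 0.64x.
Set SMB = MC: 103.19 - 0.64x = 31.93 + 2.11x → x* = 25.9127.
Gap = |18.7273 − 25.9127| = 7.1854.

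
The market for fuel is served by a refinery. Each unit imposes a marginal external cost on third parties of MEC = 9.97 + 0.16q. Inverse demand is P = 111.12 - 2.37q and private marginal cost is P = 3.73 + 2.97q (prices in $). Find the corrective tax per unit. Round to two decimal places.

Social marginal cost = private MC + MEC = 13.70 + 3.13q.
Set SMC = demand: 13.70 + 3.13q = 111.12 - 2.37q → q* = 17.7127.
The Pigouvian tax equals MEC at q*: 9.97 + 0.16×17.7127 = 12.8040.

tax = $12.80 per unit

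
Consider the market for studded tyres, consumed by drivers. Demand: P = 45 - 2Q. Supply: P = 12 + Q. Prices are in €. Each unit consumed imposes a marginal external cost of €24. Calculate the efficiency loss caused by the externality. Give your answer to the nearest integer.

DWL = €96

Market equilibrium (private): 12 + Q = 45 - 2Q → Q_m = 11.0000.
Social marginal benefit = demand − MEC = 21 - 2Q.
Set SMB = MC: 21 - 2Q = 12 + Q → Q* = 3.0000.
The loss is the area between SMB and MC from Q* to Q_m; with linear curves that's a triangle of height MEC(Q_m).
DWL = ½ × 8.0000 × 24.0000 = 96.0000.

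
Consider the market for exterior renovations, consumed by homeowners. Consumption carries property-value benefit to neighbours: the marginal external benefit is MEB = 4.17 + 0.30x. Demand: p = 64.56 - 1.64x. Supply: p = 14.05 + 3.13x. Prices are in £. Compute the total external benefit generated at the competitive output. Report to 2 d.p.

£60.98

Market equilibrium (private): 14.05 + 3.13x = 64.56 - 1.64x → x_m = 10.5891.
Total external benefit = ∫₀^{x_m} (4.17 + 0.30x) dx = 4.17×10.5891 + ½×0.30×10.5891² = 60.9759.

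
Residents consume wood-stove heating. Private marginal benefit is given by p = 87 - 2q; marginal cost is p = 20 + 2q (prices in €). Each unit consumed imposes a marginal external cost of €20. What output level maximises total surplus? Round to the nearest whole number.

Social marginal benefit = demand − MEC = 67 - 2q.
Set SMB = MC: 67 - 2q = 20 + 2q → q* = 11.7500.

q* = 12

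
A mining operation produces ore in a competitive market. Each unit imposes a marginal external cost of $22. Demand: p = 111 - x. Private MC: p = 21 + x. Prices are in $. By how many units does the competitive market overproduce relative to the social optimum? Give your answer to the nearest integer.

11 units

Market equilibrium (private): 21 + x = 111 - x → x_m = 45.0000.
Social marginal cost = private MC + MEC = 43 + x.
Set SMC = demand: 43 + x = 111 - x → x* = 34.0000.
Gap = |45.0000 − 34.0000| = 11.0000.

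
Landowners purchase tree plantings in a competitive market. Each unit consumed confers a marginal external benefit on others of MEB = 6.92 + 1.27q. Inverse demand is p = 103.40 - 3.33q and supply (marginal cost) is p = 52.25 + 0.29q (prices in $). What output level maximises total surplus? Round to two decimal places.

Social marginal benefit = demand + MEB = 110.32 - 2.06q.
Set SMB = MC: 110.32 - 2.06q = 52.25 + 0.29q → q* = 24.7106.

q* = 24.71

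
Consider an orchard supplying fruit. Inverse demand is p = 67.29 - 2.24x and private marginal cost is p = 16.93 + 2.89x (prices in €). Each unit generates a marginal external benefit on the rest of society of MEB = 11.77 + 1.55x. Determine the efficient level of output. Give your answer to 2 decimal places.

x* = 17.35

Social marginal cost = private MC − MEB = 5.16 + 1.34x.
Set SMC = demand: 5.16 + 1.34x = 67.29 - 2.24x → x* = 17.3547.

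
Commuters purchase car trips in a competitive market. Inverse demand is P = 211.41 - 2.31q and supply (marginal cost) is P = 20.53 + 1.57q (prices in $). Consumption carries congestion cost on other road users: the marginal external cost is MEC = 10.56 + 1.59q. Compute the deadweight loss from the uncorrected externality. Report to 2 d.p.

DWL = $720.49

Market equilibrium (private): 20.53 + 1.57q = 211.41 - 2.31q → q_m = 49.1959.
Social marginal benefit = demand − MEC = 200.85 - 3.90q.
Set SMB = MC: 200.85 - 3.90q = 20.53 + 1.57q → q* = 32.9653.
The welfare-loss triangle has base |q_m − q*| and height MEC(q_m) (the vertical gap between SMB and MC is zero at q* and MEC at q_m).
DWL = ½ × 16.2306 × 88.7814 = 720.4877.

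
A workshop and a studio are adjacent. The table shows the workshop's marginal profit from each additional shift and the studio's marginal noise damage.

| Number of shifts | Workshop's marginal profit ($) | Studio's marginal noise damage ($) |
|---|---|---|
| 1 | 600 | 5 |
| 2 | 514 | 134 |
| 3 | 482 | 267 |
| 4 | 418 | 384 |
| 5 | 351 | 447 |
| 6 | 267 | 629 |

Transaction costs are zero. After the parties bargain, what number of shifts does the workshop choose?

4

Bargaining reaches the level where marginal profit last exceeds marginal noise damage.
That holds through level 4 (418 ≥ 384) but not at 5 (351 < 447).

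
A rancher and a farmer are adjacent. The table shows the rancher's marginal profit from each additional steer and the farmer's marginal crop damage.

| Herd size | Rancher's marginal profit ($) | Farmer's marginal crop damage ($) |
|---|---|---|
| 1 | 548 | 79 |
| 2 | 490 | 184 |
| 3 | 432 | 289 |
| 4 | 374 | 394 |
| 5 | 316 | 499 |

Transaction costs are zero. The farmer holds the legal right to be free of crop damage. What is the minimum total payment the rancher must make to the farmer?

Efficient level: marginal profit ≥ marginal crop damage through level 3, so k* = 3.
With the farmer holding the right, the rancher must at least compensate total damage at k*: 79 + 184 + 289 = 552.

$552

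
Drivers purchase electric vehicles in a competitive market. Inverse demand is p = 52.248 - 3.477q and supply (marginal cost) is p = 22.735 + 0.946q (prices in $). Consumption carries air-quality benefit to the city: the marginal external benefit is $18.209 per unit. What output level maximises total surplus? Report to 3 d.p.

Social marginal benefit = demand + MEB = 70.457 - 3.477q.
Set SMB = MC: 70.457 - 3.477q = 22.735 + 0.946q → q* = 10.7895.

q* = 10.790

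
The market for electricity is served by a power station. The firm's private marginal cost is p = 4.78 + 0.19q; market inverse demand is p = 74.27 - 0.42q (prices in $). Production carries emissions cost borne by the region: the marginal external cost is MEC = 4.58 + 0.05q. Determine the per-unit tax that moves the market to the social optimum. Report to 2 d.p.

tax = $9.50 per unit

Social marginal cost = private MC + MEC = 9.36 + 0.24q.
Set SMC = demand: 9.36 + 0.24q = 74.27 - 0.42q → q* = 98.3485.
The Pigouvian tax equals MEC at q*: 4.58 + 0.05×98.3485 = 9.4974.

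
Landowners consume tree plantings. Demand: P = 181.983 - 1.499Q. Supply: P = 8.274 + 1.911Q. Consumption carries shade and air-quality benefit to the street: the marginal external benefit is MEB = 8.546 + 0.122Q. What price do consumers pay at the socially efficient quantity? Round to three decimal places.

Social marginal benefit = demand + MEB = 190.529 - 1.377Q.
Set SMB = MC: 190.529 - 1.377Q = 8.274 + 1.911Q → Q* = 55.4304.
Consumer price on the demand curve at Q*: 181.983 − 1.499×55.4304 = 98.8928.

P = 98.893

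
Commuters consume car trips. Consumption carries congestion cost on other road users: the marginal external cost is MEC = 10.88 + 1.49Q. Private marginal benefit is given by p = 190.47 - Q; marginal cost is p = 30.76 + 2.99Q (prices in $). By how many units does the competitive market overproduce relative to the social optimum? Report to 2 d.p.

12.87 units

Market equilibrium (private): 30.76 + 2.99Q = 190.47 - Q → Q_m = 40.0276.
Social marginal benefit = demand − MEC = 179.59 - 2.49Q.
Set SMB = MC: 179.59 - 2.49Q = 30.76 + 2.99Q → Q* = 27.1588.
Gap = |40.0276 − 27.1588| = 12.8688.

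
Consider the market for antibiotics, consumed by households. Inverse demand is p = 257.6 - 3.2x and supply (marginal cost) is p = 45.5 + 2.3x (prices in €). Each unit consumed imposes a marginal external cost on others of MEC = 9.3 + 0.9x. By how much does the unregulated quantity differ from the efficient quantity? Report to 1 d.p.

Market equilibrium (private): 45.5 + 2.3x = 257.6 - 3.2x → x_m = 38.5636.
Social marginal benefit = demand − MEC = 248.3 - 4.1x.
Set SMB = MC: 248.3 - 4.1x = 45.5 + 2.3x → x* = 31.6875.
Gap = |38.5636 − 31.6875| = 6.8761.

6.9 units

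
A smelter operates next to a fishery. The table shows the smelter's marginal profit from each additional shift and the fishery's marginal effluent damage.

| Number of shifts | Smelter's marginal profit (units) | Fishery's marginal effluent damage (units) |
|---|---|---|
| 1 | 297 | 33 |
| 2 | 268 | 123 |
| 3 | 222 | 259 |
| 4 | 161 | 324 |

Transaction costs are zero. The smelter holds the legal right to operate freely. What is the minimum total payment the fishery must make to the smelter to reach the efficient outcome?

Left alone the smelter would choose level 4 (marginal profit stays positive).
Efficient level: k* = 2 (marginal profit ≥ marginal effluent damage through 2).
The fishery must at least cover the smelter's forgone profit from cutting 4→2: 222 + 161 = 383.

383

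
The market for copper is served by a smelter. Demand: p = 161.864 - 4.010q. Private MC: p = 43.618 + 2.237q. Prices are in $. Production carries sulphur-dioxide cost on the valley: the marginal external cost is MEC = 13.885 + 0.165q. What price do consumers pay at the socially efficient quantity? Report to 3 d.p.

P = $96.598

Social marginal cost = private MC + MEC = 57.503 + 2.402q.
Set SMC = demand: 57.503 + 2.402q = 161.864 - 4.010q → q* = 16.2759.
Consumer price on the demand curve at q*: 161.864 − 4.010×16.2759 = 96.5976.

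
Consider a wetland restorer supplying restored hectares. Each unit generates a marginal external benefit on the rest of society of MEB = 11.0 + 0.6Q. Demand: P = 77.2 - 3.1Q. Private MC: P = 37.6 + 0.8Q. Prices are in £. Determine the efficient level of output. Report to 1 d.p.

Q* = 15.3

Social marginal cost = private MC − MEB = 26.6 + 0.2Q.
Set SMC = demand: 26.6 + 0.2Q = 77.2 - 3.1Q → Q* = 15.3333.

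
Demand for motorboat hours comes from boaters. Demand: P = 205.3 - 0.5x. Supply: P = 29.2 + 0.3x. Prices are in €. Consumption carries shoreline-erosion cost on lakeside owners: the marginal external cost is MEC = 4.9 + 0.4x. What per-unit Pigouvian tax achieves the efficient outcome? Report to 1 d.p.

Social marginal benefit = demand − MEC = 200.4 - 0.9x.
Set SMB = MC: 200.4 - 0.9x = 29.2 + 0.3x → x* = 142.6667.
The Pigouvian tax equals MEC at x*: 4.9 + 0.4×142.6667 = 61.9667.

tax = €62.0 per unit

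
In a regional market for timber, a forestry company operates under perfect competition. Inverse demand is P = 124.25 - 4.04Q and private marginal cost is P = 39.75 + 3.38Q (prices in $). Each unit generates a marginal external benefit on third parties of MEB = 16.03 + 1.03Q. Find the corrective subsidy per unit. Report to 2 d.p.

subsidy = $32.23 per unit

Social marginal cost = private MC − MEB = 23.72 + 2.35Q.
Set SMC = demand: 23.72 + 2.35Q = 124.25 - 4.04Q → Q* = 15.7324.
The Pigouvian subsidy equals MEB at Q*: 16.03 + 1.03×15.7324 = 32.2344.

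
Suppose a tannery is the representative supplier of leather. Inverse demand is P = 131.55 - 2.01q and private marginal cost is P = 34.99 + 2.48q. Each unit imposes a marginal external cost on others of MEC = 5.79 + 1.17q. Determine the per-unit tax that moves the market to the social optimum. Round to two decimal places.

Social marginal cost = private MC + MEC = 40.78 + 3.65q.
Set SMC = demand: 40.78 + 3.65q = 131.55 - 2.01q → q* = 16.0371.
The Pigouvian tax equals MEC at q*: 5.79 + 1.17×16.0371 = 24.5534.

tax = 24.55 per unit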